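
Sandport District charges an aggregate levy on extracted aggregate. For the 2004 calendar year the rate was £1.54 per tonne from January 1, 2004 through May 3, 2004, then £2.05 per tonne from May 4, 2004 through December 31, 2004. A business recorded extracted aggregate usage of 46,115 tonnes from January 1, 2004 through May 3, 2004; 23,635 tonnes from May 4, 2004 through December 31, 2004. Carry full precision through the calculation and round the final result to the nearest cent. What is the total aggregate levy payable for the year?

January 1 – May 3, 2004: 46,115 tonnes at £1.54/tonne → £71,017.10
May 4 – December 31, 2004: 23,635 tonnes at £2.05/tonne → £48,451.75

£119,468.85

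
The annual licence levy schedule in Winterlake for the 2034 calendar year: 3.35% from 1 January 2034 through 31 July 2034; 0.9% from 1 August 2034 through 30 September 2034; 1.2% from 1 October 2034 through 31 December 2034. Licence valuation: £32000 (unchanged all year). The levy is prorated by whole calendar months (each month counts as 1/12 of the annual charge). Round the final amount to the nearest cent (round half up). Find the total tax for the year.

1 January – 31 July 2034: 7 months at 3.35% → £32000 × 3.35% × 7/12 = £625.3333
1 August – 30 September 2034: 2 months at 0.9% → £32000 × 0.9% × 2/12 = £48.0000
1 October – 31 December 2034: 3 months at 1.2% → £32000 × 1.2% × 3/12 = £96.0000
Total = £769.3333

£769.33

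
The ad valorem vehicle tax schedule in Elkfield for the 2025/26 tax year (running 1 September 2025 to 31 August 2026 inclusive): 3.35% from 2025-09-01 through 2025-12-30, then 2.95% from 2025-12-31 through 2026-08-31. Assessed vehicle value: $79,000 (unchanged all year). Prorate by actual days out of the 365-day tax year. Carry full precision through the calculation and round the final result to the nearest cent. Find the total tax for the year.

2025-09-01 to 2025-12-30: 121 days at 3.35% → $79,000 × 3.35% × 121/365 = $877.3329
2025-12-31 to 2026-08-31: 244 days at 2.95% → $79,000 × 2.95% × 244/365 = $1,557.9233
Total = $2,435.2562

$2,435.26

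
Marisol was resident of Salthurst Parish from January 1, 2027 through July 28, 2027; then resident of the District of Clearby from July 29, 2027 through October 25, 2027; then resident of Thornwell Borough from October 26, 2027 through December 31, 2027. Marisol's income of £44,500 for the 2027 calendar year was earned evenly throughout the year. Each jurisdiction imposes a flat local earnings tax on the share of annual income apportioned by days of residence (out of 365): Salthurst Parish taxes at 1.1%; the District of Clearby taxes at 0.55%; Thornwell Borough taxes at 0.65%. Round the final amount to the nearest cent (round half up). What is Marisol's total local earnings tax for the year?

£393.06

Salthurst Parish, January 1 – July 28, 2027: 209 days → £44,500 × 1.1% × 209/365 = £280.2890
The District of Clearby, July 29 – October 25, 2027: 89 days → £44,500 × 0.55% × 89/365 = £59.6788
Thornwell Borough, October 26 – December 31, 2027: 67 days → £44,500 × 0.65% × 67/365 = £53.0952
Total = £393.0630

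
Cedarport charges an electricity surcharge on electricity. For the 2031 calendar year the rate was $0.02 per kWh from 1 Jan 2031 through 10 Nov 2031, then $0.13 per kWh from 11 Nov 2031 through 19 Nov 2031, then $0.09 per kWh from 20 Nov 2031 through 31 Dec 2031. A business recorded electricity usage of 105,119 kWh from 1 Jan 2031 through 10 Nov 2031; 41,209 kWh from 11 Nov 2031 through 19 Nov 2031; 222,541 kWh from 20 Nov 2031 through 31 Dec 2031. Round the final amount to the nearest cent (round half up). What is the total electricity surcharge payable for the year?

$27,488.24

1 Jan – 10 Nov 2031: 105,119 kWh at $0.02/kWh → $2,102.38
11 Nov – 19 Nov 2031: 41,209 kWh at $0.13/kWh → $5,357.17
20 Nov – 31 Dec 2031: 222,541 kWh at $0.09/kWh → $20,028.69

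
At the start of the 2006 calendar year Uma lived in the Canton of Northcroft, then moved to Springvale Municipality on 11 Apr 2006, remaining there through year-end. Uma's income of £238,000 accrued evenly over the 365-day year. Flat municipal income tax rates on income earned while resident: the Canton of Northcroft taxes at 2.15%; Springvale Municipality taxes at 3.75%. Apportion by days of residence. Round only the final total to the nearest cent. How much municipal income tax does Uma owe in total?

£7,881.71

The Canton of Northcroft, 1 Jan – 10 Apr 2006: 100 days → £238,000 × 2.15% × 100/365 = £1,401.9178
Springvale Municipality, 11 Apr – 31 Dec 2006: 265 days → £238,000 × 3.75% × 265/365 = £6,479.7945
Total = £7,881.7123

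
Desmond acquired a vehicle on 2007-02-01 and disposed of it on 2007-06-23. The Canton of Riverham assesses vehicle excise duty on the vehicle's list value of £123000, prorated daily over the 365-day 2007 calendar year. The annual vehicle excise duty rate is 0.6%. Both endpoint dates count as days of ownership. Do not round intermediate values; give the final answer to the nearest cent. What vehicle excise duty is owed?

£289.13

Days held (2007-02-01 to 2007-06-23): 143 out of 365
Tax = £123000 × 0.6% × 143/365 = £289.1342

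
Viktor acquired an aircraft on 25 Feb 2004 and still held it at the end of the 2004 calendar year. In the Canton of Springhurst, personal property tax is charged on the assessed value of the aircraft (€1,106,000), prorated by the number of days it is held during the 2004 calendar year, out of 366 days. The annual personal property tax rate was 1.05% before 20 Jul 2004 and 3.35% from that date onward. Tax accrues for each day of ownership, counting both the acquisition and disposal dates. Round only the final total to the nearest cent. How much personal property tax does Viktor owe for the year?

25 Feb – 19 Jul 2004: 146 days at 1.05% → €1,106,000 × 1.05% × 146/366 = €4,632.5082
20 Jul – 31 Dec 2004: 165 days at 3.35% → €1,106,000 × 3.35% × 165/366 = €16,703.3197
Total = €21,335.8279

€21,335.83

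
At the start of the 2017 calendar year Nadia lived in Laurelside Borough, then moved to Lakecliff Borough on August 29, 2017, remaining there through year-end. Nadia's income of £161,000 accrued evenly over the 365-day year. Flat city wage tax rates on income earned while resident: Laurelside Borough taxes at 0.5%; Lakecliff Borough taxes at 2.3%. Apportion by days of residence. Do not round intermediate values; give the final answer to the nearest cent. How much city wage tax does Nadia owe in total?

£1,797.47

Laurelside Borough, January 1 – August 28, 2017: 240 days → £161,000 × 0.5% × 240/365 = £529.3151
Lakecliff Borough, August 29 – December 31, 2017: 125 days → £161,000 × 2.3% × 125/365 = £1,268.1507
Total = £1,797.4658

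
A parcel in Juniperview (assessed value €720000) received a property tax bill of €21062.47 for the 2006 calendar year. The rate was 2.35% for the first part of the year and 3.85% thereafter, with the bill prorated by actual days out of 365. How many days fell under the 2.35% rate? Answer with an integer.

225 days

Let d = days at the first rate; then 365 − d days at the second rate.
€720000 × [2.35%·d + 3.85%·(365−d)] / 365 = €21062.47
Solving gives d = 225, so the new rate took effect on 14 August 2006.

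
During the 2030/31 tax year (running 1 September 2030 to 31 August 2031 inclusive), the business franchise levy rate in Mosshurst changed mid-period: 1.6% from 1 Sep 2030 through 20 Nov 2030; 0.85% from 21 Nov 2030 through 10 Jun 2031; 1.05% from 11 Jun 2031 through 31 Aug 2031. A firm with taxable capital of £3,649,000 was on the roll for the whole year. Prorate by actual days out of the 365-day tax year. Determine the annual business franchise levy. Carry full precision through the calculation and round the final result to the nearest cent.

£38,729.39

1 Sep – 20 Nov 2030: 81 days at 1.6% → £3,649,000 × 1.6% × 81/365 = £12,956.4493
21 Nov 2030 – 10 Jun 2031: 202 days at 0.85% → £3,649,000 × 0.85% × 202/365 = £17,165.2959
11 Jun – 31 Aug 2031: 82 days at 1.05% → £3,649,000 × 1.05% × 82/365 = £8,607.6411
Total = £38,729.3863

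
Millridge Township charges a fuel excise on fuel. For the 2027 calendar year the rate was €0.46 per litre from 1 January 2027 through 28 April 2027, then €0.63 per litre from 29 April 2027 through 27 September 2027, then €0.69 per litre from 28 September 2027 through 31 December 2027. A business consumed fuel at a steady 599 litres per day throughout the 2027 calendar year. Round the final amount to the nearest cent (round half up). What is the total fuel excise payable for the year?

€129,138.41

1 January – 28 April 2027: 118 days × 599 litres/day = 70,682 litres at €0.46/litre → €32,513.72
29 April – 27 September 2027: 152 days × 599 litres/day = 91,048 litres at €0.63/litre → €57,360.24
28 September – 31 December 2027: 95 days × 599 litres/day = 56,905 litres at €0.69/litre → €39,264.45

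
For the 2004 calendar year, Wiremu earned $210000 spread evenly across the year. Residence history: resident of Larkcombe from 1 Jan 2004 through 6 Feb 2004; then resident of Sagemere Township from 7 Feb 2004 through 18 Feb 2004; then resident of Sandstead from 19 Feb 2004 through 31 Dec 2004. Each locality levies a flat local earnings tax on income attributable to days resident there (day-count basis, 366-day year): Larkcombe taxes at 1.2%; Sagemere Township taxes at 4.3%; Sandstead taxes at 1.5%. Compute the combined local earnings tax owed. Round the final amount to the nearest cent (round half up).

$3279.10

Larkcombe, 1 Jan – 6 Feb 2004: 37 days → $210000 × 1.2% × 37/366 = $254.7541
Sagemere Township, 7 Feb – 18 Feb 2004: 12 days → $210000 × 4.3% × 12/366 = $296.0656
Sandstead, 19 Feb – 31 Dec 2004: 317 days → $210000 × 1.5% × 317/366 = $2728.2787
Total = $3279.0984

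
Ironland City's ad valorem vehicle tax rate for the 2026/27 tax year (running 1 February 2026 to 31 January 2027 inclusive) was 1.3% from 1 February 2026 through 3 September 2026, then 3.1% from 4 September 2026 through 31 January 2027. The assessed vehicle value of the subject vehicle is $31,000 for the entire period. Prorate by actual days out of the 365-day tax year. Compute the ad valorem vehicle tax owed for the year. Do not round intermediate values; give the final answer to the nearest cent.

$632.32

1 February – 3 September 2026: 215 days at 1.3% → $31,000 × 1.3% × 215/365 = $237.3836
4 September 2026 – 31 January 2027: 150 days at 3.1% → $31,000 × 3.1% × 150/365 = $394.9315
Total = $632.3151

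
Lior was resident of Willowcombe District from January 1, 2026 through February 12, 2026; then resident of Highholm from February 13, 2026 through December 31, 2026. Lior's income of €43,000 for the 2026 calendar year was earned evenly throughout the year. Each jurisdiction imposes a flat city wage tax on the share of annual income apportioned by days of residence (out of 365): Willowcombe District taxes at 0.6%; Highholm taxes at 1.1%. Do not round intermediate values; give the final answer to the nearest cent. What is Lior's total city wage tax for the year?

€447.67

Willowcombe District, January 1 – February 12, 2026: 43 days → €43,000 × 0.6% × 43/365 = €30.3945
Highholm, February 13 – December 31, 2026: 322 days → €43,000 × 1.1% × 322/365 = €417.2767
Total = €447.6712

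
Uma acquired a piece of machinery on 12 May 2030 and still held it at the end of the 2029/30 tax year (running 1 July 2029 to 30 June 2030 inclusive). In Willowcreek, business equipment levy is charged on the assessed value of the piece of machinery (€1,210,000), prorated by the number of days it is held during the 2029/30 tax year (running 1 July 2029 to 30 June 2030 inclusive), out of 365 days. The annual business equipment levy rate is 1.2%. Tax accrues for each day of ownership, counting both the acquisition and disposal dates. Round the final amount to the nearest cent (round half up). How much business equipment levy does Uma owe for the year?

€1,989.04

Days held (12 May – 30 June 2030): 50 out of 365
Tax = €1,210,000 × 1.2% × 50/365 = €1,989.0411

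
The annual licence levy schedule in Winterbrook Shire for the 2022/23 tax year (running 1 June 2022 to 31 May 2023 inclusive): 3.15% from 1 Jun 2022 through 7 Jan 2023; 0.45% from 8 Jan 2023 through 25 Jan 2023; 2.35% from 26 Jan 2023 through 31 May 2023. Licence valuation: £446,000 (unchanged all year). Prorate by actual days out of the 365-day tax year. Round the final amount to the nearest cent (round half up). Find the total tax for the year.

1 Jun 2022 – 7 Jan 2023: 221 days at 3.15% → £446,000 × 3.15% × 221/365 = £8,506.3808
8 Jan – 25 Jan 2023: 18 days at 0.45% → £446,000 × 0.45% × 18/365 = £98.9753
26 Jan – 31 May 2023: 126 days at 2.35% → £446,000 × 2.35% × 126/365 = £3,618.0986
Total = £12,223.4548

£12,223.45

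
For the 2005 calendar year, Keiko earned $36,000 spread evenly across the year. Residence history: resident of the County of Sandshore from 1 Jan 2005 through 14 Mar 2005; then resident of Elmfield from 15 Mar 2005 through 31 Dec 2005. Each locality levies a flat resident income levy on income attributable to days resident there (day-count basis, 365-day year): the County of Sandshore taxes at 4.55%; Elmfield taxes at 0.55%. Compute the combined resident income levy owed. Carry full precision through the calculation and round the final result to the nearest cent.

The County of Sandshore, 1 Jan – 14 Mar 2005: 73 days → $36,000 × 4.55% × 73/365 = $327.6000
Elmfield, 15 Mar – 31 Dec 2005: 292 days → $36,000 × 0.55% × 292/365 = $158.4000
Total = $486.0000

$486.00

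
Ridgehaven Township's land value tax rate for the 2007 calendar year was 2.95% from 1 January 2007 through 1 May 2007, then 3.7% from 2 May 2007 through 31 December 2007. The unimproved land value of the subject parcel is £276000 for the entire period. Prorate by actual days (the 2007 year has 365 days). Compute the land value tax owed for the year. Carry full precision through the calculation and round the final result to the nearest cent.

£9525.78

1 January – 1 May 2007: 121 days at 2.95% → £276000 × 2.95% × 121/365 = £2699.1288
2 May – 31 December 2007: 244 days at 3.7% → £276000 × 3.7% × 244/365 = £6826.6521
Total = £9525.7808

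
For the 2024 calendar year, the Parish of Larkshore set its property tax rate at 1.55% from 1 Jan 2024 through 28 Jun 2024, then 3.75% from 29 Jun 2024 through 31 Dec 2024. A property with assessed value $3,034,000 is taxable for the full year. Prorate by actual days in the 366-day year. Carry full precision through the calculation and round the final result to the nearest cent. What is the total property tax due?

1 Jan – 28 Jun 2024: 180 days at 1.55% → $3,034,000 × 1.55% × 180/366 = $23,128.0328
29 Jun – 31 Dec 2024: 186 days at 3.75% → $3,034,000 × 3.75% × 186/366 = $57,820.0820
Total = $80,948.1148

$80,948.11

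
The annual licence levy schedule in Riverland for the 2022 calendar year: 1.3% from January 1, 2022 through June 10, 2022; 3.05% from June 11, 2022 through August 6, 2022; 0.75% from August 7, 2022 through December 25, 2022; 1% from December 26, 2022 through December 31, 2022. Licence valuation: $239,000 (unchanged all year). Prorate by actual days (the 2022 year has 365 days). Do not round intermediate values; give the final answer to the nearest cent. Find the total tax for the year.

January 1 – June 10, 2022: 161 days at 1.3% → $239,000 × 1.3% × 161/365 = $1,370.4849
June 11 – August 6, 2022: 57 days at 3.05% → $239,000 × 3.05% × 57/365 = $1,138.3603
August 7 – December 25, 2022: 141 days at 0.75% → $239,000 × 0.75% × 141/365 = $692.4452
December 26 – December 31, 2022: 6 days at 1% → $239,000 × 1% × 6/365 = $39.2877
Total = $3,240.5781

$3,240.58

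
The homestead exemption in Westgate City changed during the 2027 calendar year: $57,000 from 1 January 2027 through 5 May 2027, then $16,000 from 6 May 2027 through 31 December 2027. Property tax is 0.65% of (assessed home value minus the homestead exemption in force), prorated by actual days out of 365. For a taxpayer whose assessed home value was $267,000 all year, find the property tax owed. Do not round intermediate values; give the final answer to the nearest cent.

$1,540.23

1 January – 5 May 2027: 125 days, exemption $57,000 → ($267,000 − $57,000) × 0.65% × 125/365 = $467.4658
6 May – 31 December 2027: 240 days, exemption $16,000 → ($267,000 − $16,000) × 0.65% × 240/365 = $1,072.7671
Total = $1,540.2329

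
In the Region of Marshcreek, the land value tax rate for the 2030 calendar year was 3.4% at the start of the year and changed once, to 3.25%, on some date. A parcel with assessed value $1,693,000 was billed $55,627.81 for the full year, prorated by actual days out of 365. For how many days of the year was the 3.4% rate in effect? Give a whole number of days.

87 days

Let d = days at the first rate; then 365 − d days at the second rate.
$1,693,000 × [3.4%·d + 3.25%·(365−d)] / 365 = $55,627.81
Solving gives d = 87, so the new rate took effect on 29 Mar 2030.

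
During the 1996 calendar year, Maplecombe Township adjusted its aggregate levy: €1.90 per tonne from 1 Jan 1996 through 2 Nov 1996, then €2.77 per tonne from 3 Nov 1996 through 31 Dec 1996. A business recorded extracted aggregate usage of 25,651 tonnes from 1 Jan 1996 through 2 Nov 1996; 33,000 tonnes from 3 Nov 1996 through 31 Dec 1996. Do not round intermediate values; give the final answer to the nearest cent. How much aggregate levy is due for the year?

1 Jan – 2 Nov 1996: 25,651 tonnes at €1.90/tonne → €48,736.90
3 Nov – 31 Dec 1996: 33,000 tonnes at €2.77/tonne → €91,410.00

€140,146.90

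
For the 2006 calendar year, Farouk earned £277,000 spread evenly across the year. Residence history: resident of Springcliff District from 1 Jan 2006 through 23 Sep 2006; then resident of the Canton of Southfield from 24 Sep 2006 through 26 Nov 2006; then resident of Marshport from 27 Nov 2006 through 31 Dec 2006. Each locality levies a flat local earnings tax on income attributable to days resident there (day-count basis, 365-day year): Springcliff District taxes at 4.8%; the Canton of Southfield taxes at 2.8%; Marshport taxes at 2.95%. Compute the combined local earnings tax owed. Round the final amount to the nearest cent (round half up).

Springcliff District, 1 Jan – 23 Sep 2006: 266 days → £277,000 × 4.8% × 266/365 = £9,689.6877
The Canton of Southfield, 24 Sep – 26 Nov 2006: 64 days → £277,000 × 2.8% × 64/365 = £1,359.9562
Marshport, 27 Nov – 31 Dec 2006: 35 days → £277,000 × 2.95% × 35/365 = £783.5685
Total = £11,833.2123

£11,833.21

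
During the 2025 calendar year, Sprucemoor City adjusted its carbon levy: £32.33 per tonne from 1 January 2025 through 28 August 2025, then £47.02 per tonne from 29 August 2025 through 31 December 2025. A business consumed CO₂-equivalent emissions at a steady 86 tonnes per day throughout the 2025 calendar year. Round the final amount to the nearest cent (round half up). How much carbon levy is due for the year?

£1,172,756.20

1 January – 28 August 2025: 240 days × 86 tonnes/day = 20,640 tonnes at £32.33/tonne → £667,291.20
29 August – 31 December 2025: 125 days × 86 tonnes/day = 10,750 tonnes at £47.02/tonne → £505,465.00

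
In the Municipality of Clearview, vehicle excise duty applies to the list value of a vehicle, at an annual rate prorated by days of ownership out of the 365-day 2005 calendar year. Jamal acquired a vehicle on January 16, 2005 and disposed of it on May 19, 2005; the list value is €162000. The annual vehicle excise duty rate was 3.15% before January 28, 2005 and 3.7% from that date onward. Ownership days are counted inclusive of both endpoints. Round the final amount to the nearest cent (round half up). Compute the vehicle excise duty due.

€2007.02

January 16 – January 27, 2005: 12 days at 3.15% → €162000 × 3.15% × 12/365 = €167.7699
January 28 – May 19, 2005: 112 days at 3.7% → €162000 × 3.7% × 112/365 = €1839.2548
Total = €2007.0247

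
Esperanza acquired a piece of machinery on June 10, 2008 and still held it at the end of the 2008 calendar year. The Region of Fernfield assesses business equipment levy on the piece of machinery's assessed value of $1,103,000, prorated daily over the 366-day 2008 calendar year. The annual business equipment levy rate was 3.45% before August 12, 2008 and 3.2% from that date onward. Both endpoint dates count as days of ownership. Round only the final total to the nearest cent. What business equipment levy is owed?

June 10 – August 11, 2008: 63 days at 3.45% → $1,103,000 × 3.45% × 63/366 = $6,550.1926
August 12 – December 31, 2008: 142 days at 3.2% → $1,103,000 × 3.2% × 142/366 = $13,694.0765
Total = $20,244.2691

$20,244.27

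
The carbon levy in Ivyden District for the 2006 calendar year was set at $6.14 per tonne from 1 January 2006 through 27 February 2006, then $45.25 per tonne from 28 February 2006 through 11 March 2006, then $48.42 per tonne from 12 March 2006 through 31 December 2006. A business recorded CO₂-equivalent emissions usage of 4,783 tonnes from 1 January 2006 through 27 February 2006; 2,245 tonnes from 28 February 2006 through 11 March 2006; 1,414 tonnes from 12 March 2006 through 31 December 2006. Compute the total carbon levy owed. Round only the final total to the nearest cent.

$199419.75

1 January – 27 February 2006: 4,783 tonnes at $6.14/tonne → $29367.62
28 February – 11 March 2006: 2,245 tonnes at $45.25/tonne → $101586.25
12 March – 31 December 2006: 1,414 tonnes at $48.42/tonne → $68465.88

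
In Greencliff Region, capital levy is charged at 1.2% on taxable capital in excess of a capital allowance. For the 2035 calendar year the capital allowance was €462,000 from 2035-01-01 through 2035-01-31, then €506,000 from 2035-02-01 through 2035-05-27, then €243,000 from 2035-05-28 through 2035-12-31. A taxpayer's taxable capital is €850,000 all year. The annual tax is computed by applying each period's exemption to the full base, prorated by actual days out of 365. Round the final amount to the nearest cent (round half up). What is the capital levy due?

2035-01-01 to 2035-01-31: 31 days, exemption €462,000 → (€850,000 − €462,000) × 1.2% × 31/365 = €395.4411
2035-02-01 to 2035-05-27: 116 days, exemption €506,000 → (€850,000 − €506,000) × 1.2% × 116/365 = €1,311.9123
2035-05-28 to 2035-12-31: 218 days, exemption €243,000 → (€850,000 − €243,000) × 1.2% × 218/365 = €4,350.4438
Total = €6,057.7973

€6,057.80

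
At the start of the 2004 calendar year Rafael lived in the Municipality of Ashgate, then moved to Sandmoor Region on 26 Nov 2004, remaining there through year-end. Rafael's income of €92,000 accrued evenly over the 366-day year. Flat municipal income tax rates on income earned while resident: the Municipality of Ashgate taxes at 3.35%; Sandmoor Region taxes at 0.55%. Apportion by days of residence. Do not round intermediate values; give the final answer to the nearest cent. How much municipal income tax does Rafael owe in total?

The Municipality of Ashgate, 1 Jan – 25 Nov 2004: 330 days → €92,000 × 3.35% × 330/366 = €2,778.8525
Sandmoor Region, 26 Nov – 31 Dec 2004: 36 days → €92,000 × 0.55% × 36/366 = €49.7705
Total = €2,828.6230

€2,828.62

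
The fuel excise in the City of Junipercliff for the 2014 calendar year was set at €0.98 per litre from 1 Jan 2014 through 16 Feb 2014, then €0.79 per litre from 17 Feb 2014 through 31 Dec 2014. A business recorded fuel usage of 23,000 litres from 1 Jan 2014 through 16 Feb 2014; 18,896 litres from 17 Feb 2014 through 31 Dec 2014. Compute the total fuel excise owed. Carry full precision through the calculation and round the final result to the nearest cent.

1 Jan – 16 Feb 2014: 23,000 litres at €0.98/litre → €22540.00
17 Feb – 31 Dec 2014: 18,896 litres at €0.79/litre → €14927.84

€37467.84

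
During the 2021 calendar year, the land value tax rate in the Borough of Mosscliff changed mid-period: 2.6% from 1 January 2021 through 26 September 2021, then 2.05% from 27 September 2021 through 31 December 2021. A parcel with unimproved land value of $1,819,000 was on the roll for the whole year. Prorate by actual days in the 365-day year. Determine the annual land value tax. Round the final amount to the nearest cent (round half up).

$44,662.68

1 January – 26 September 2021: 269 days at 2.6% → $1,819,000 × 2.6% × 269/365 = $34,855.0301
27 September – 31 December 2021: 96 days at 2.05% → $1,819,000 × 2.05% × 96/365 = $9,807.6493
Total = $44,662.6795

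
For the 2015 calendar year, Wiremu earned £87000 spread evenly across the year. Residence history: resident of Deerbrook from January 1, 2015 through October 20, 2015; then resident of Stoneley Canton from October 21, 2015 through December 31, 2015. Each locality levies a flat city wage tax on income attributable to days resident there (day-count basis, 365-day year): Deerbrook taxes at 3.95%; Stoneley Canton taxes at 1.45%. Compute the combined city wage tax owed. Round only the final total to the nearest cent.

£3007.46

Deerbrook, January 1 – October 20, 2015: 293 days → £87000 × 3.95% × 293/365 = £2758.6151
Stoneley Canton, October 21 – December 31, 2015: 72 days → £87000 × 1.45% × 72/365 = £248.8438
Total = £3007.4589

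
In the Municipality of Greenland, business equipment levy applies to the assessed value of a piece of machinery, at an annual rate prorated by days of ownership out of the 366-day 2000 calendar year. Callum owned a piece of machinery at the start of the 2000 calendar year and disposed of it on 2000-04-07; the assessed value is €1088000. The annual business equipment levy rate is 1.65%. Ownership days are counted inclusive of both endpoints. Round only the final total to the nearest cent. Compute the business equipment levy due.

€4806.82

Days held (2000-01-01 to 2000-04-07): 98 out of 366
Tax = €1088000 × 1.65% × 98/366 = €4806.8197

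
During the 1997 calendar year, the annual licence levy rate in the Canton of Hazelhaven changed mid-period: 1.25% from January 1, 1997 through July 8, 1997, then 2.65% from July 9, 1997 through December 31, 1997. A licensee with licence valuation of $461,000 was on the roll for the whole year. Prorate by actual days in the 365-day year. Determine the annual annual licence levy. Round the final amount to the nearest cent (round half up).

$8,874.57

January 1 – July 8, 1997: 189 days at 1.25% → $461,000 × 1.25% × 189/365 = $2,983.8699
July 9 – December 31, 1997: 176 days at 2.65% → $461,000 × 2.65% × 176/365 = $5,890.6959
Total = $8,874.5658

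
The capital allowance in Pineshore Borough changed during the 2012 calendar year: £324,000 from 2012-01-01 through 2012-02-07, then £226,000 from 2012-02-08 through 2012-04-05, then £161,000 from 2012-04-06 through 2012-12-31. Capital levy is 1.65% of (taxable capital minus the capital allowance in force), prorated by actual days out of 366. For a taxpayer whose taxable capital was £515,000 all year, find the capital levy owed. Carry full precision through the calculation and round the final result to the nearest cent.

2012-01-01 to 2012-02-07: 38 days, exemption £324,000 → (£515,000 − £324,000) × 1.65% × 38/366 = £327.2049
2012-02-08 to 2012-04-05: 58 days, exemption £226,000 → (£515,000 − £226,000) × 1.65% × 58/366 = £755.6639
2012-04-06 to 2012-12-31: 270 days, exemption £161,000 → (£515,000 − £161,000) × 1.65% × 270/366 = £4,308.9344
Total = £5,391.8033

£5,391.80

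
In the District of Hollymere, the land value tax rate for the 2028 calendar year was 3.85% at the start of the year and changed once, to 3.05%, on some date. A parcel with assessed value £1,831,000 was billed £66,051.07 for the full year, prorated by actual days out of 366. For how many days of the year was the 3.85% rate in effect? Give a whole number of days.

255 days

Let d = days at the first rate; then 366 − d days at the second rate.
£1,831,000 × [3.85%·d + 3.05%·(366−d)] / 366 = £66,051.07
Solving gives d = 255, so the new rate took effect on 12 September 2028.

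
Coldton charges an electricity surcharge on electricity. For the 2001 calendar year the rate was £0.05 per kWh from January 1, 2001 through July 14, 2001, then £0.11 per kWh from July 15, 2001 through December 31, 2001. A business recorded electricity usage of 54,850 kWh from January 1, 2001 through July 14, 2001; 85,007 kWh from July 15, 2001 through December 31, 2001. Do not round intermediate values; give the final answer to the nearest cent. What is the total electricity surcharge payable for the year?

£12093.27

January 1 – July 14, 2001: 54,850 kWh at £0.05/kWh → £2742.50
July 15 – December 31, 2001: 85,007 kWh at £0.11/kWh → £9350.77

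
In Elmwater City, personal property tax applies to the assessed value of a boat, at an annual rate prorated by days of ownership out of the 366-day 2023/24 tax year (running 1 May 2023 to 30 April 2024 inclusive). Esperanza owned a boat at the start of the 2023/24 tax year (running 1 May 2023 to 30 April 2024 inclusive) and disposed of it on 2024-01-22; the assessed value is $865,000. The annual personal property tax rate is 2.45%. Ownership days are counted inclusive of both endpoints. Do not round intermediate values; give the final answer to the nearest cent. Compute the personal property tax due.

Days held (2023-05-01 to 2024-01-22): 267 out of 366
Tax = $865,000 × 2.45% × 267/366 = $15,460.1025

$15,460.10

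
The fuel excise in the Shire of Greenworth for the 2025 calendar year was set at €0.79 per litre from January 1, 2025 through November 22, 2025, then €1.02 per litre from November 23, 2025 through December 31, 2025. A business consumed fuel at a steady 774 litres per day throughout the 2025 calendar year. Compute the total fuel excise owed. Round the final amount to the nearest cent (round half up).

January 1 – November 22, 2025: 326 days × 774 litres/day = 252,324 litres at €0.79/litre → €199,335.96
November 23 – December 31, 2025: 39 days × 774 litres/day = 30,186 litres at €1.02/litre → €30,789.72

€230,125.68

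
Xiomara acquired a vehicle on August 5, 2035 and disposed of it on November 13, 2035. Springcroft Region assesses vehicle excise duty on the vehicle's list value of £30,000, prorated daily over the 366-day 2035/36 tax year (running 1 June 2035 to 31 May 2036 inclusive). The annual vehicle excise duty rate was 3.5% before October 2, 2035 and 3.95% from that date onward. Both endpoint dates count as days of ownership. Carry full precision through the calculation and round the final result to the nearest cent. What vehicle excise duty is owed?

£305.61

August 5 – October 1, 2035: 58 days at 3.5% → £30,000 × 3.5% × 58/366 = £166.3934
October 2 – November 13, 2035: 43 days at 3.95% → £30,000 × 3.95% × 43/366 = £139.2213
Total = £305.6148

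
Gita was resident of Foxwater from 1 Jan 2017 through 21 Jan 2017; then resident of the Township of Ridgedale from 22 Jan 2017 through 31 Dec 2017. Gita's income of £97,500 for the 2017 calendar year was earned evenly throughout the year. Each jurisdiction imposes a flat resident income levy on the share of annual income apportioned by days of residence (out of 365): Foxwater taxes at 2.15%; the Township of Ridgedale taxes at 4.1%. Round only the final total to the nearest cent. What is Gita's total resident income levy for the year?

Foxwater, 1 Jan – 21 Jan 2017: 21 days → £97,500 × 2.15% × 21/365 = £120.6062
The Township of Ridgedale, 22 Jan – 31 Dec 2017: 344 days → £97,500 × 4.1% × 344/365 = £3,767.5068
Total = £3,888.1130

£3,888.11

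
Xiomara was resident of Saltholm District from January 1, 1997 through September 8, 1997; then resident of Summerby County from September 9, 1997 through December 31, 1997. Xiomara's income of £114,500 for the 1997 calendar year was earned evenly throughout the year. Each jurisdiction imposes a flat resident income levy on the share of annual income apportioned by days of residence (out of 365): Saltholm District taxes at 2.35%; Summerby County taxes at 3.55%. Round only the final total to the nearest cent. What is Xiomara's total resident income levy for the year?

Saltholm District, January 1 – September 8, 1997: 251 days → £114,500 × 2.35% × 251/365 = £1,850.3514
Summerby County, September 9 – December 31, 1997: 114 days → £114,500 × 3.55% × 114/365 = £1,269.5384
Total = £3,119.8897

£3,119.89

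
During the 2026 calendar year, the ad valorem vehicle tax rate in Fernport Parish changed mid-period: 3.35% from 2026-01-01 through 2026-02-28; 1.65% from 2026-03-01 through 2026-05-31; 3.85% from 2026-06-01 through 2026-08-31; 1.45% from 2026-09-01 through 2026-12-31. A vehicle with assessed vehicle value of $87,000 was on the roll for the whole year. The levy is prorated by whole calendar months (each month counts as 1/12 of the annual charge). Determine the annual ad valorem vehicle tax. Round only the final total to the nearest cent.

2026-01-01 to 2026-02-28: 2 months at 3.35% → $87,000 × 3.35% × 2/12 = $485.7500
2026-03-01 to 2026-05-31: 3 months at 1.65% → $87,000 × 1.65% × 3/12 = $358.8750
2026-06-01 to 2026-08-31: 3 months at 3.85% → $87,000 × 3.85% × 3/12 = $837.3750
2026-09-01 to 2026-12-31: 4 months at 1.45% → $87,000 × 1.45% × 4/12 = $420.5000
Total = $2,102.5000

$2,102.50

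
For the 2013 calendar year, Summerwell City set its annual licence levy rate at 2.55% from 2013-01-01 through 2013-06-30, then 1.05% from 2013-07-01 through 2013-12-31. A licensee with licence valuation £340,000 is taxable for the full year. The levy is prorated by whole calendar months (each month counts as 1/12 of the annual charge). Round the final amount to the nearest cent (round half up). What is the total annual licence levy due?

£6,120.00

2013-01-01 to 2013-06-30: 6 months at 2.55% → £340,000 × 2.55% × 6/12 = £4,335.0000
2013-07-01 to 2013-12-31: 6 months at 1.05% → £340,000 × 1.05% × 6/12 = £1,785.0000
Total = £6,120.0000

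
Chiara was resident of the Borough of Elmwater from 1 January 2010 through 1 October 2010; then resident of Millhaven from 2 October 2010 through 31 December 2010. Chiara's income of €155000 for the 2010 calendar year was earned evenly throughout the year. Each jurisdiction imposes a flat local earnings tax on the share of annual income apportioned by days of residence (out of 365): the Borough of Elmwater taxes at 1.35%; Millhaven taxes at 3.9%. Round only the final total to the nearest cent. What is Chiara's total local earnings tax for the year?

€3077.92

The Borough of Elmwater, 1 January – 1 October 2010: 274 days → €155000 × 1.35% × 274/365 = €1570.8082
Millhaven, 2 October – 31 December 2010: 91 days → €155000 × 3.9% × 91/365 = €1507.1096
Total = €3077.9178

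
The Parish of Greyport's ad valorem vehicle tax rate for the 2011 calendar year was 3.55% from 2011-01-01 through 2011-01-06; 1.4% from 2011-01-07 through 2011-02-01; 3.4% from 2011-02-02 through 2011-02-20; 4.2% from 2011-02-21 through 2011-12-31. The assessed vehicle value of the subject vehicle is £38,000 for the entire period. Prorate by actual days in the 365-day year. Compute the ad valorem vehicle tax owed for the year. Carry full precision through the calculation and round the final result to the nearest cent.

£1,500.32

2011-01-01 to 2011-01-06: 6 days at 3.55% → £38,000 × 3.55% × 6/365 = £22.1753
2011-01-07 to 2011-02-01: 26 days at 1.4% → £38,000 × 1.4% × 26/365 = £37.8959
2011-02-02 to 2011-02-20: 19 days at 3.4% → £38,000 × 3.4% × 19/365 = £67.2548
2011-02-21 to 2011-12-31: 314 days at 4.2% → £38,000 × 4.2% × 314/365 = £1,372.9973
Total = £1,500.3233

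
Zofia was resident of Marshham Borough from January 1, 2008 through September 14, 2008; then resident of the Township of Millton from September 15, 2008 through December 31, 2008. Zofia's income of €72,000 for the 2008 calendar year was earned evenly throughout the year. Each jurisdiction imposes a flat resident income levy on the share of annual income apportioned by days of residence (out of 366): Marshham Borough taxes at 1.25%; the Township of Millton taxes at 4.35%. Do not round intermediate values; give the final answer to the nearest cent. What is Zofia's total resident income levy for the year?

Marshham Borough, January 1 – September 14, 2008: 258 days → €72,000 × 1.25% × 258/366 = €634.4262
The Township of Millton, September 15 – December 31, 2008: 108 days → €72,000 × 4.35% × 108/366 = €924.1967
Total = €1,558.6230

€1,558.62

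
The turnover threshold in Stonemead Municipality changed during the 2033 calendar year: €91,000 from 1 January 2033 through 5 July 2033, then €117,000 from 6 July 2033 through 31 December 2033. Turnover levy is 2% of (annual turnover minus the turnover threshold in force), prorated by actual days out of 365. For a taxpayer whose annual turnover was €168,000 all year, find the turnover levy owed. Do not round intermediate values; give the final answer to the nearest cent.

1 January – 5 July 2033: 186 days, exemption €91,000 → (€168,000 − €91,000) × 2% × 186/365 = €784.7671
6 July – 31 December 2033: 179 days, exemption €117,000 → (€168,000 − €117,000) × 2% × 179/365 = €500.2192
Total = €1,284.9863

€1,284.99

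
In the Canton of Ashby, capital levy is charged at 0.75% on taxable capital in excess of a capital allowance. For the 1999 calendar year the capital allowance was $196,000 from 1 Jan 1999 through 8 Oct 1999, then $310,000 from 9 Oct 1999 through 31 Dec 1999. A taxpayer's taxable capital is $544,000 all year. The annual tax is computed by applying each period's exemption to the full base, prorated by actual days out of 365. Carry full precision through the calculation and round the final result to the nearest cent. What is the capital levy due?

$2,413.23

1 Jan – 8 Oct 1999: 281 days, exemption $196,000 → ($544,000 − $196,000) × 0.75% × 281/365 = $2,009.3425
9 Oct – 31 Dec 1999: 84 days, exemption $310,000 → ($544,000 − $310,000) × 0.75% × 84/365 = $403.8904
Total = $2,413.2329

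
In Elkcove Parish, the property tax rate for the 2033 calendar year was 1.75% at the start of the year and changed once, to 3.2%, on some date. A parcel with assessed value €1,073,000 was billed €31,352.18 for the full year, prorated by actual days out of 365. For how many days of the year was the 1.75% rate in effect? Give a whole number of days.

70 days

Let d = days at the first rate; then 365 − d days at the second rate.
€1,073,000 × [1.75%·d + 3.2%·(365−d)] / 365 = €31,352.18
Solving gives d = 70, so the new rate took effect on March 12, 2033.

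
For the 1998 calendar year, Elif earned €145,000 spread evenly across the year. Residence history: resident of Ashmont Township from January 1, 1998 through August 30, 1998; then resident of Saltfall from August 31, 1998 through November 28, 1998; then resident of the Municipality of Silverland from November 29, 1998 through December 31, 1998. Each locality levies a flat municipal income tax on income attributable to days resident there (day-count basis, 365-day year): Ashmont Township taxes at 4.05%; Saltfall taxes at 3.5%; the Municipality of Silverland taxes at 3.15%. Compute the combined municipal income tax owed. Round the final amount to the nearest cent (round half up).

Ashmont Township, January 1 – August 30, 1998: 242 days → €145,000 × 4.05% × 242/365 = €3,893.5479
Saltfall, August 31 – November 28, 1998: 90 days → €145,000 × 3.5% × 90/365 = €1,251.3699
The Municipality of Silverland, November 29 – December 31, 1998: 33 days → €145,000 × 3.15% × 33/365 = €412.9521
Total = €5,557.8699

€5,557.87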